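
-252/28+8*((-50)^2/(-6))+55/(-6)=-6703/2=-3351.50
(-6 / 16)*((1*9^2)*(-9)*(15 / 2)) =2050.31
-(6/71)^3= -216/357911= -0.00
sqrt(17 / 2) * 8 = 4 * sqrt(34) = 23.32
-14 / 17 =-0.82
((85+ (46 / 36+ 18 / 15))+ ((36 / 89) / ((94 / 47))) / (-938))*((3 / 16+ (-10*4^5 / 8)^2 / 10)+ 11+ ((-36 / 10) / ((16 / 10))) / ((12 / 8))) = 57434966404159 / 4007136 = 14333171.22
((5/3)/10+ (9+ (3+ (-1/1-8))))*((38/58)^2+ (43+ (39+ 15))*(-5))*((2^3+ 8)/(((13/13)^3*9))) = -61943648/22707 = -2727.95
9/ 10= 0.90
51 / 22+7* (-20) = -3029 / 22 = -137.68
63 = 63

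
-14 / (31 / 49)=-686 / 31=-22.13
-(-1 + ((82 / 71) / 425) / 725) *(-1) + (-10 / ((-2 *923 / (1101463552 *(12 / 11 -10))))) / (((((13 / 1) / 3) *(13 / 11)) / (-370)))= 184593381692480685779 / 48063494375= 3840615088.29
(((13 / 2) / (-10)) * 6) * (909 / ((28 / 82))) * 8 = -2906982 / 35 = -83056.63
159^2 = 25281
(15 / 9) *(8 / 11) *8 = 320 / 33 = 9.70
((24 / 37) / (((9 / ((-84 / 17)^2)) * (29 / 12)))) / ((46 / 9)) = 1016064 / 7132231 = 0.14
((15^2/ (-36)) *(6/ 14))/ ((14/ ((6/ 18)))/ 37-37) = 2775/ 37156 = 0.07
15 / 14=1.07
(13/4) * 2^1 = 13/2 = 6.50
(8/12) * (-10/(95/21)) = -28/19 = -1.47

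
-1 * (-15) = 15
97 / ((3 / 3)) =97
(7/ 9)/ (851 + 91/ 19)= 0.00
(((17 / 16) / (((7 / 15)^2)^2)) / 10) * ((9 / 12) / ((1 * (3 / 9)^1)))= 1549125 / 307328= 5.04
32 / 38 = 16 / 19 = 0.84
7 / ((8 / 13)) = 91 / 8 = 11.38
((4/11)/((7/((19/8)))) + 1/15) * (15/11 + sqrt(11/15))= 439 * sqrt(165)/34650 + 439/1694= 0.42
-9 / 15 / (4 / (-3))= 9 / 20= 0.45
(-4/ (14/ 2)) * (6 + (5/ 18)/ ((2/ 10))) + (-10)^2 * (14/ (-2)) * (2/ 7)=-1838/ 9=-204.22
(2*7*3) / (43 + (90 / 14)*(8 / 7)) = 2058 / 2467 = 0.83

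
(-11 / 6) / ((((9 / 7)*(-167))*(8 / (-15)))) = -385 / 24048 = -0.02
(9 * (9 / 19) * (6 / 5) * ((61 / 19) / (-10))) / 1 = -14823 / 9025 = -1.64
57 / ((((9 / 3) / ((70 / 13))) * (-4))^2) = 11.48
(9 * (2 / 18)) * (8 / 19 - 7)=-6.58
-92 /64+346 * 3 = 1036.56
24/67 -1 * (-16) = 1096/67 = 16.36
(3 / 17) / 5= 3 / 85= 0.04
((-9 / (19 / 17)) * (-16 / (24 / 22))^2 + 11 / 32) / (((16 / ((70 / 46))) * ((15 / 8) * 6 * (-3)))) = 7370825 / 1510272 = 4.88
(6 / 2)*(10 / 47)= 30 / 47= 0.64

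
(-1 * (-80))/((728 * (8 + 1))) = 10/819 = 0.01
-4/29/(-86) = 2/1247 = 0.00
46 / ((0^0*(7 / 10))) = 460 / 7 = 65.71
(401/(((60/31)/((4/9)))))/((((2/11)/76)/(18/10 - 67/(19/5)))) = -411316928/675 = -609358.41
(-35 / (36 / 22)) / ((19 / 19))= -385 / 18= -21.39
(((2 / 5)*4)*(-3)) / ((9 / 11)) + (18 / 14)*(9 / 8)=-3713 / 840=-4.42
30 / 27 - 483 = -481.89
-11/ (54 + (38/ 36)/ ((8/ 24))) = -66/ 343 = -0.19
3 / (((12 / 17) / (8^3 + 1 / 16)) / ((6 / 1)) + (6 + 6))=417843 / 1671404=0.25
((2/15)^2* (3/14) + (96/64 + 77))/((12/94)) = 3874163/6300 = 614.95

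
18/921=6/307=0.02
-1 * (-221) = 221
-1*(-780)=780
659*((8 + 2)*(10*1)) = 65900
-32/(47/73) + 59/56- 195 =-641283/2632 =-243.65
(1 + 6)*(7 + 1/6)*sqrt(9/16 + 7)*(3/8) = 3311/64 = 51.73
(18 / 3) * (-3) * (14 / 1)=-252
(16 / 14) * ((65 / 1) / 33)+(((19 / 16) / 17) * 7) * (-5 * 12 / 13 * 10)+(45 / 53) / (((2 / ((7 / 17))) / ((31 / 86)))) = -9425722535 / 465380916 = -20.25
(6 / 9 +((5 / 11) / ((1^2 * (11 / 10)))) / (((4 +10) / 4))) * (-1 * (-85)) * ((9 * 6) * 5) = 15254100 / 847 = 18009.56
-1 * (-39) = 39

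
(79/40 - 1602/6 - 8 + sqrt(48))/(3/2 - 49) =10921/1900 - 8*sqrt(3)/95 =5.60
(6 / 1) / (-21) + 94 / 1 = 656 / 7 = 93.71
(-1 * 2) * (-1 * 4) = 8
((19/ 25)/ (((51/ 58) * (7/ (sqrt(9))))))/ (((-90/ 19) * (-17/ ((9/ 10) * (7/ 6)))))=10469/ 2167500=0.00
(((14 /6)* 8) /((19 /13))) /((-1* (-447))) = 728 /25479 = 0.03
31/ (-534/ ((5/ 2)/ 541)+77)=-155/ 577403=-0.00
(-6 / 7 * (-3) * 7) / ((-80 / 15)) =-27 / 8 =-3.38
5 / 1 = 5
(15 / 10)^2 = 9 / 4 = 2.25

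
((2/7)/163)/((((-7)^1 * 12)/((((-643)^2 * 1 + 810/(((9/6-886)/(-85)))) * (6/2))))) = -731528981/28258006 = -25.89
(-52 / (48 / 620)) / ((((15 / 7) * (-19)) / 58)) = 163618 / 171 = 956.83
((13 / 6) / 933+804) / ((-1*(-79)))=4500805 / 442242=10.18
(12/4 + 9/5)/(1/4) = 96/5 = 19.20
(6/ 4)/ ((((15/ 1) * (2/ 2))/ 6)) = 3/ 5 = 0.60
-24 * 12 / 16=-18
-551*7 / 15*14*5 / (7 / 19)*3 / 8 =-73283 / 4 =-18320.75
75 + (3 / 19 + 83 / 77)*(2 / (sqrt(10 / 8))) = 7232*sqrt(5) / 7315 + 75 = 77.21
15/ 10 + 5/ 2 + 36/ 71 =4.51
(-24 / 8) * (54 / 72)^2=-27 / 16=-1.69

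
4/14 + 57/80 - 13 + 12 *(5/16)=-4621/560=-8.25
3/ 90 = 1/ 30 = 0.03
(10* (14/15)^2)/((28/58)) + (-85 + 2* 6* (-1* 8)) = -7333/45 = -162.96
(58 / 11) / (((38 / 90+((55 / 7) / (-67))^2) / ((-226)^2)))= 3665330021745 / 5933653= 617718.97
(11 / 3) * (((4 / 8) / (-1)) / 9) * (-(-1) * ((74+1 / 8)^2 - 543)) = -3485867 / 3456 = -1008.64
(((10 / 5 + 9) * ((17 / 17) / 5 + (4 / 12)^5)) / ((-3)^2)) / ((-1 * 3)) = -2728 / 32805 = -0.08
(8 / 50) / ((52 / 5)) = 0.02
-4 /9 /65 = -4 /585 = -0.01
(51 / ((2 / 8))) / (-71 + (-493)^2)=102 / 121489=0.00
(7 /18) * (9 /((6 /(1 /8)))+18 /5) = 707 /480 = 1.47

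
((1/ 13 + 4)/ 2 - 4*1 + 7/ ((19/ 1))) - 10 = -5727/ 494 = -11.59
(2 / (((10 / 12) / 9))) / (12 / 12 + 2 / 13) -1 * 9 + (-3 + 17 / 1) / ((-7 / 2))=143 / 25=5.72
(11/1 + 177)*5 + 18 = 958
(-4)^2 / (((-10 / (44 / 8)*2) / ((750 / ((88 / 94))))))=-3525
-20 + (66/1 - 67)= -21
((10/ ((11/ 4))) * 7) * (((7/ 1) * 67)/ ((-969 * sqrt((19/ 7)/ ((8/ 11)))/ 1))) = -262640 * sqrt(2926)/ 2227731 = -6.38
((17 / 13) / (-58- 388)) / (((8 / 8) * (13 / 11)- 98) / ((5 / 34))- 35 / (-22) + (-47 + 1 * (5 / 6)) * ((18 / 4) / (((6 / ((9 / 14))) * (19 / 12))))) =49742 / 11380612997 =0.00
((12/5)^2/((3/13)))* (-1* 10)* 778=-970944/5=-194188.80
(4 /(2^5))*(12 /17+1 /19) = 245 /2584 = 0.09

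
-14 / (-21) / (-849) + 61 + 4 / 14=1092649 / 17829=61.28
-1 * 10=-10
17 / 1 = 17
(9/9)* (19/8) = 19/8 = 2.38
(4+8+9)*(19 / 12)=133 / 4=33.25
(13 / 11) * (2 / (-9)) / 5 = -26 / 495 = -0.05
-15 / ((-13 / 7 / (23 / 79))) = 2415 / 1027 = 2.35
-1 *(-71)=71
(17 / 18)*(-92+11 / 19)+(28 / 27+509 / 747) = -7206383 / 85158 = -84.62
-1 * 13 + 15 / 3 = -8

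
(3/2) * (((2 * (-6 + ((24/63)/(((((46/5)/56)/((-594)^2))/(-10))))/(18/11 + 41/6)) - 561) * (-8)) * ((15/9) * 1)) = 496940429220/12857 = 38651351.73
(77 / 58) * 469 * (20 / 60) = 36113 / 174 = 207.55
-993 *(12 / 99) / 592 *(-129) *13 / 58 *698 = 193725363 / 47212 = 4103.31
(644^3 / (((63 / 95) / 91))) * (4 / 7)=20943246364.44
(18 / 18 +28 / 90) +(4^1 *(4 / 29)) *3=3871 / 1305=2.97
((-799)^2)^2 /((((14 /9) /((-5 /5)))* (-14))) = 3668002531209 /196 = 18714298628.62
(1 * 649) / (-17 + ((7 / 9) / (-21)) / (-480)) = -764640 / 20029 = -38.18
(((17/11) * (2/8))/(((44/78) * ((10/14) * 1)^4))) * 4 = 1591863/151250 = 10.52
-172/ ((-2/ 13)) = 1118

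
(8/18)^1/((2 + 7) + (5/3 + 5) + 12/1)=4/249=0.02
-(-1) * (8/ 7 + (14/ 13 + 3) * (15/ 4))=5981/ 364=16.43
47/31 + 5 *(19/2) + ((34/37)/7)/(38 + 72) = 43291609/883190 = 49.02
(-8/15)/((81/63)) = -56/135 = -0.41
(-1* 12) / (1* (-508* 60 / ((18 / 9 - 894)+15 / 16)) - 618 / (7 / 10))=99799 / 7057875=0.01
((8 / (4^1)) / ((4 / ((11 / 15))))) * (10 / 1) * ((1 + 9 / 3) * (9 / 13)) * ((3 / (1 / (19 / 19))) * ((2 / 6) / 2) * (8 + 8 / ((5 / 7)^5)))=10524096 / 40625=259.05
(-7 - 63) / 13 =-70 / 13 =-5.38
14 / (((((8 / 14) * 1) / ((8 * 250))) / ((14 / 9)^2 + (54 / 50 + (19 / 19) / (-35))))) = 170087.90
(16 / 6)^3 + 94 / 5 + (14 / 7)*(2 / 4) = 5233 / 135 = 38.76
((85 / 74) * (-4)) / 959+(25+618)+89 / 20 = 459465967 / 709660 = 647.45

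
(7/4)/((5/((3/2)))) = 21/40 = 0.52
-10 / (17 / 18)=-180 / 17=-10.59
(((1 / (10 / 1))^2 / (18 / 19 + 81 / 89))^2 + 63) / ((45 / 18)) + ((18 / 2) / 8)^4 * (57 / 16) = 62447479939181477 / 2020532428800000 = 30.91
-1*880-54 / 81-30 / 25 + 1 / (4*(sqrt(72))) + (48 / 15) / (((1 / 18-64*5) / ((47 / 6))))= -15237364 / 17277 + sqrt(2) / 48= -881.92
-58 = -58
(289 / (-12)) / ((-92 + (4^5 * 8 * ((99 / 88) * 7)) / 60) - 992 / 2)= -0.05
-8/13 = -0.62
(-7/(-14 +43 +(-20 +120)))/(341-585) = 7/31476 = 0.00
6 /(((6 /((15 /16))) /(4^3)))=60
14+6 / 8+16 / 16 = 63 / 4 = 15.75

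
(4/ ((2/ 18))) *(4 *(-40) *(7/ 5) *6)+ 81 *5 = -47979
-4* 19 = -76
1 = 1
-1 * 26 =-26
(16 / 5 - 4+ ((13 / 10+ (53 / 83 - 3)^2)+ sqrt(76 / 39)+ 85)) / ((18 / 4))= 4 * sqrt(741) / 351+ 1254851 / 62001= 20.55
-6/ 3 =-2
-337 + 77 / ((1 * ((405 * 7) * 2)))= -272959 / 810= -336.99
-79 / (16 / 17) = -1343 / 16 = -83.94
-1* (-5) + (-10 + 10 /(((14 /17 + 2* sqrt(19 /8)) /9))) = -68335 /5099 + 26010* sqrt(38) /5099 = 18.04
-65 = -65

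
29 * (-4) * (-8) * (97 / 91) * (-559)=-3870688 / 7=-552955.43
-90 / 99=-10 / 11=-0.91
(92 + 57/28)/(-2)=-2633/56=-47.02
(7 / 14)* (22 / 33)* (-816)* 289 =-78608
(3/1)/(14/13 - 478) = -39/6200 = -0.01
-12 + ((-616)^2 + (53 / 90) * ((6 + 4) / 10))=34150013 / 90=379444.59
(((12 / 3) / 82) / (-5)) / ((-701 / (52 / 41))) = 104 / 5891905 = 0.00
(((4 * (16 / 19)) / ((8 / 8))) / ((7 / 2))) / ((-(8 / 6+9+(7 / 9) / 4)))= -4608 / 50407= -0.09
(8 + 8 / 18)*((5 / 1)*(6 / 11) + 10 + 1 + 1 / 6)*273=3170986 / 99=32030.16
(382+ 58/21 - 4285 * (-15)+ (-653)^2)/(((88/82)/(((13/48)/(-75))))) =-1374133163/831600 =-1652.40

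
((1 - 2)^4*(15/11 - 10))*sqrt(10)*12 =-327.73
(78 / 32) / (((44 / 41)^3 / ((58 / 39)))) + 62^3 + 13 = 162424716661 / 681472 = 238343.93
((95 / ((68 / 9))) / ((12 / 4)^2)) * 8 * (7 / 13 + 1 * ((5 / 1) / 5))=3800 / 221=17.19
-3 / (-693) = 1 / 231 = 0.00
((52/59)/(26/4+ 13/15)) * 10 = 1200/1003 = 1.20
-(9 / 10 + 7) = -79 / 10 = -7.90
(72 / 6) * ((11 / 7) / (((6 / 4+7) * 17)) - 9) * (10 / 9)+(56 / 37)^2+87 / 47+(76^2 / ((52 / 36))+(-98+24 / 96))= 76863964761611 / 20305878684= 3785.31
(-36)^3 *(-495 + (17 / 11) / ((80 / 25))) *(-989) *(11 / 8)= -62750581335 / 2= -31375290667.50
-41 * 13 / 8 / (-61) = 533 / 488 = 1.09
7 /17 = 0.41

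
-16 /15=-1.07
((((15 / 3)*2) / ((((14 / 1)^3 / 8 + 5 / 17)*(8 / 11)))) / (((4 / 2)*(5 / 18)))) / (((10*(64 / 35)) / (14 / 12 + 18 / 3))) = 168861 / 5976064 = 0.03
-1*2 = -2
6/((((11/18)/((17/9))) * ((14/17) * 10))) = 867/385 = 2.25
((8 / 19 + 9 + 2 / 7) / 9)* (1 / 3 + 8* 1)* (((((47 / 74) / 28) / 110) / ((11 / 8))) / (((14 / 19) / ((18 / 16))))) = 303385 / 147418656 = 0.00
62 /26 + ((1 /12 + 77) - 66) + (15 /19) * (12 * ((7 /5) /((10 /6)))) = 317531 /14820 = 21.43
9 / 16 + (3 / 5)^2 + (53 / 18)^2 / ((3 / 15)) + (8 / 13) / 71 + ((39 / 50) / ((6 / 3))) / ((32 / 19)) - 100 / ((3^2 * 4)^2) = 44.43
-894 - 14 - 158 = -1066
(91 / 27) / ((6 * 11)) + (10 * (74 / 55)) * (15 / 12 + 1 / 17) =535013 / 30294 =17.66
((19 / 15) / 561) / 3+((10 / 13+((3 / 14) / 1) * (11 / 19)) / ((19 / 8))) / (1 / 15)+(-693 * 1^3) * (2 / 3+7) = -4401516196466 / 829323495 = -5307.36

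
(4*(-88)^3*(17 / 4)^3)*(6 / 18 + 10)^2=-201093570656 / 9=-22343730072.89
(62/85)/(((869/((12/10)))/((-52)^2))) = 1005888/369325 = 2.72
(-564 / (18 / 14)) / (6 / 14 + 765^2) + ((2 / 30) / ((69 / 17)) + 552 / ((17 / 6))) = 260071695193 / 1334801665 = 194.84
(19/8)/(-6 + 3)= -19/24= -0.79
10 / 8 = 1.25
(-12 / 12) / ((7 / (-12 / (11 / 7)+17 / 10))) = 653 / 770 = 0.85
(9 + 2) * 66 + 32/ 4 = 734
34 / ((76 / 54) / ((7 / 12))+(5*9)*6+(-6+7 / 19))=40698 / 319337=0.13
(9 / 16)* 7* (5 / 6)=105 / 32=3.28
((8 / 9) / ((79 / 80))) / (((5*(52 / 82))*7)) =2624 / 64701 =0.04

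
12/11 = 1.09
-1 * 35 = -35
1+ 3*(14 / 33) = 2.27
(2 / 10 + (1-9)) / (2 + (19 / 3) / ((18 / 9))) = -234 / 155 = -1.51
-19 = -19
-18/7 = -2.57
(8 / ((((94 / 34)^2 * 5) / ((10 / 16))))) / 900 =289 / 1988100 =0.00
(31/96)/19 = 0.02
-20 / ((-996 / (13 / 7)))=65 / 1743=0.04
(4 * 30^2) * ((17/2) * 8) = 244800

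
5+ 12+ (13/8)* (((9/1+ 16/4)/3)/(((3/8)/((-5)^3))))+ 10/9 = -20962/9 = -2329.11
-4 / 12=-1 / 3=-0.33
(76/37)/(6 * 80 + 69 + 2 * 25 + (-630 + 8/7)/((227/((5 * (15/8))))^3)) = 1593049127936/464528115113593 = 0.00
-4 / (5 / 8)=-32 / 5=-6.40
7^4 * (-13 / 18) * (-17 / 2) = 530621 / 36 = 14739.47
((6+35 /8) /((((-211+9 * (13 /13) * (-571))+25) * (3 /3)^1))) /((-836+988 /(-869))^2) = -62678363 /22544580759398400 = -0.00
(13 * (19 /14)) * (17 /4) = 4199 /56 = 74.98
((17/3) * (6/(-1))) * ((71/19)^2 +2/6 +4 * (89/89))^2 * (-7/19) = 4193.71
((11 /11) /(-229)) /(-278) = 1 /63662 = 0.00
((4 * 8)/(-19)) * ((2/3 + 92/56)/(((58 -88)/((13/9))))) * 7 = 10088/7695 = 1.31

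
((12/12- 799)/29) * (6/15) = -1596/145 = -11.01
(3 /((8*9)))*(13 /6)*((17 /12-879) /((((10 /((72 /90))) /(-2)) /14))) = 958321 /5400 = 177.47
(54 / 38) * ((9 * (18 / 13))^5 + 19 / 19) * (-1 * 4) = -12050366989500 / 7054567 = -1708165.36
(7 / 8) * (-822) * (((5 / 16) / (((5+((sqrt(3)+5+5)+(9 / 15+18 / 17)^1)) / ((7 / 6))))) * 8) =-168328475 / 1322254+242507125 * sqrt(3) / 31734096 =-114.07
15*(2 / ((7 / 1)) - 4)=-390 / 7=-55.71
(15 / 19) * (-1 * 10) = -150 / 19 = -7.89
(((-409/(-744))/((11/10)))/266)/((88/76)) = 2045/1260336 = 0.00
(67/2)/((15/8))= 268/15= 17.87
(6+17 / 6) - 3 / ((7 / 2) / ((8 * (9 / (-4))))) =1019 / 42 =24.26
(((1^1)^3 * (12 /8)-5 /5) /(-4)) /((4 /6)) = -0.19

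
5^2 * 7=175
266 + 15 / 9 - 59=626 / 3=208.67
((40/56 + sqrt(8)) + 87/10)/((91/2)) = 4 * sqrt(2)/91 + 659/3185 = 0.27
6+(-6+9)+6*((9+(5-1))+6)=123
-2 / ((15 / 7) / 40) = -112 / 3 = -37.33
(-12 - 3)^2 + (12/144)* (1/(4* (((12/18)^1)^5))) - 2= 114257/512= 223.16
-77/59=-1.31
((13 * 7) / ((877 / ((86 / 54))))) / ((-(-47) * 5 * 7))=559 / 5564565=0.00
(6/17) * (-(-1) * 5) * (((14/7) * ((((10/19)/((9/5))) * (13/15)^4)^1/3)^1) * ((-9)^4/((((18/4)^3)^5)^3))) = 8039206809833046016/1566184573606850618646067436594990517129660015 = 0.00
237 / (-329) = -0.72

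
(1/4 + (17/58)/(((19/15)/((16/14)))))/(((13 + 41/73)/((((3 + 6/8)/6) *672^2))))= 10706.63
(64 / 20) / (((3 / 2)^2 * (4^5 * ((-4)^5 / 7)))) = -7 / 737280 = -0.00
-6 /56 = -3 /28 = -0.11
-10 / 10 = -1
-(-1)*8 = 8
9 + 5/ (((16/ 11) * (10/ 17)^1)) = 475/ 32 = 14.84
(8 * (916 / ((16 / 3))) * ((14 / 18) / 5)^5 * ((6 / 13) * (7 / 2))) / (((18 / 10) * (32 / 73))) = 0.26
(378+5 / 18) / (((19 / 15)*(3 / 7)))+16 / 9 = 698.61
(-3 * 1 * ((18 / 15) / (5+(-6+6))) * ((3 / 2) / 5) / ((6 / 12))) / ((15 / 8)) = -0.23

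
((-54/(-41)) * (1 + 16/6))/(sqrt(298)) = 99 * sqrt(298)/6109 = 0.28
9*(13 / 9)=13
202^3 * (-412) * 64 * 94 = -20429566529536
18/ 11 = 1.64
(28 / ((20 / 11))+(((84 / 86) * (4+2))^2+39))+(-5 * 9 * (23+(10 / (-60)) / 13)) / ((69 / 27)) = -1747170571 / 5528510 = -316.03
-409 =-409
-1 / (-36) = 1 / 36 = 0.03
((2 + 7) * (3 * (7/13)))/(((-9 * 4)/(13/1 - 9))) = -21/13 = -1.62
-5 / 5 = -1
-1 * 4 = -4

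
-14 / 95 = -0.15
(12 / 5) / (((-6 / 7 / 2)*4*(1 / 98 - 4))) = 686 / 1955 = 0.35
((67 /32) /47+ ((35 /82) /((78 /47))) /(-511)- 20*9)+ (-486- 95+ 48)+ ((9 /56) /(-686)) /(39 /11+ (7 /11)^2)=-35912196001189843 /50370843724656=-712.96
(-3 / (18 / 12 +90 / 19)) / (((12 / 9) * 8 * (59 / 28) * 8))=-399 / 149152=-0.00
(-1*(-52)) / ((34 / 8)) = 208 / 17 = 12.24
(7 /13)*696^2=3390912 /13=260839.38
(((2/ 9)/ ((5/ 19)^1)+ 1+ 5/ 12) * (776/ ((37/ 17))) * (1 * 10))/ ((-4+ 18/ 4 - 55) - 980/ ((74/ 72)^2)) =-198658328/ 24204429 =-8.21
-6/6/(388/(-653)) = 653/388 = 1.68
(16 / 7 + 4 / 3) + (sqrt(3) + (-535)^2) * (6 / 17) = 6 * sqrt(3) / 17 + 36065642 / 357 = 101024.82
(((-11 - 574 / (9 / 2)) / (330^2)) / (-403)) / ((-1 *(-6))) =1247 / 2369881800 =0.00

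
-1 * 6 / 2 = -3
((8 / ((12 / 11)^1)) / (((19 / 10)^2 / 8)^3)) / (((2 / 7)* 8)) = 4928000000 / 141137643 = 34.92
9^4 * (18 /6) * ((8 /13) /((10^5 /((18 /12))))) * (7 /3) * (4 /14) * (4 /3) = 0.16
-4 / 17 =-0.24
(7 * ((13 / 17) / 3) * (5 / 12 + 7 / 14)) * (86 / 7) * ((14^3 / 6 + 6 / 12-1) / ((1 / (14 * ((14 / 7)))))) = 117980863 / 459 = 257038.92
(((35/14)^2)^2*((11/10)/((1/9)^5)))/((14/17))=1380270375/448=3080960.66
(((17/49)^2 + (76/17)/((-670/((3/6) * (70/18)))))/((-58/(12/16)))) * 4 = -1321603/237922293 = -0.01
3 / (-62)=-3 / 62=-0.05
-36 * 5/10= -18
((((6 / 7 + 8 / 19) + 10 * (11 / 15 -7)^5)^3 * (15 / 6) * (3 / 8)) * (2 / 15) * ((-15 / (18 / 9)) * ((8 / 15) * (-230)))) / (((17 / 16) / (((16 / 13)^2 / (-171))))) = 700863214793409111328704704632481690386432 / 809795814550448964697265625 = 865481399385210.67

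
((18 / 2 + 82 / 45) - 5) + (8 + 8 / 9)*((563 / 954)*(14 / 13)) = 3201062 / 279045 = 11.47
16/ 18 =8/ 9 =0.89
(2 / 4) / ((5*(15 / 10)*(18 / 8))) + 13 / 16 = 1819 / 2160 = 0.84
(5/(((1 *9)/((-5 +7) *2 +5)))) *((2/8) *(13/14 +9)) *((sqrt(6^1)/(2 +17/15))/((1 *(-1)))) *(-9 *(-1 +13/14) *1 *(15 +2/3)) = -31275 *sqrt(6)/784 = -97.71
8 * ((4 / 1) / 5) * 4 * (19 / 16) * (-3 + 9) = 912 / 5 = 182.40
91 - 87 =4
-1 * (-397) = 397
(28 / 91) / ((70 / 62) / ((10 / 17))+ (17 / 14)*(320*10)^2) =1736 / 70154250829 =0.00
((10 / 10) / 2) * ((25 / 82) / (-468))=-25 / 76752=-0.00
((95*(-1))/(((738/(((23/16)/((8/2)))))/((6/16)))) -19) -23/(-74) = -87176653/4660224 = -18.71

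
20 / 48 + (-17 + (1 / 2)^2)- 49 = -196 / 3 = -65.33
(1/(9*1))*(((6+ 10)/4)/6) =2/27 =0.07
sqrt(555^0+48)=7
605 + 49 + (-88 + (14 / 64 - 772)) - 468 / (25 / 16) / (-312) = -163857 / 800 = -204.82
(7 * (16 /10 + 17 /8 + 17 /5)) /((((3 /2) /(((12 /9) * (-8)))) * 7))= -152 /3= -50.67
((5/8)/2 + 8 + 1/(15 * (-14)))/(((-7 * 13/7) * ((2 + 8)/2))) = -13957/109200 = -0.13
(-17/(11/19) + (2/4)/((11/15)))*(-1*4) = 1262/11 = 114.73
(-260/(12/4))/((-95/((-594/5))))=-10296/95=-108.38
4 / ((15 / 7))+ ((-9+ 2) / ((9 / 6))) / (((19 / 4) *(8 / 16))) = -28 / 285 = -0.10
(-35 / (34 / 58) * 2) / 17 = -2030 / 289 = -7.02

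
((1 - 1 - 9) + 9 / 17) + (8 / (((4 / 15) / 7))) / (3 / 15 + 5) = 7053 / 221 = 31.91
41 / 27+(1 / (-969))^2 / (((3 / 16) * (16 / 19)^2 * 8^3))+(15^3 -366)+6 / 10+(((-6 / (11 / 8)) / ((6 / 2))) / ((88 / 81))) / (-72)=116449454103133 / 38672916480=3011.14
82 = 82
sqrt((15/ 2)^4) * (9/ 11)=2025/ 44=46.02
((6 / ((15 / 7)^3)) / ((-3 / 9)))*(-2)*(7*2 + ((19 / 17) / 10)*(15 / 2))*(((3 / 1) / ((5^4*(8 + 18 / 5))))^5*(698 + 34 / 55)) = 134642724741 / 292631901779174804687500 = 0.00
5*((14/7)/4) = 5/2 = 2.50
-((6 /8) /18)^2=-1 /576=-0.00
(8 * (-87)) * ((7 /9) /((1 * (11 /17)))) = -27608 /33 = -836.61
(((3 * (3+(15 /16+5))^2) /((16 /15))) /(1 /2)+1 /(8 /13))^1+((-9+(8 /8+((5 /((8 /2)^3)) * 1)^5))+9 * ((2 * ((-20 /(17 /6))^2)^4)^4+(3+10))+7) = 528520984792439229768951815177907358247957942050212729455661366099822871651893 /2542525714828852943644907115335284505756475326464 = 207872424538296551044352900000.00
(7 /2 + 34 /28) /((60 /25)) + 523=14699 /28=524.96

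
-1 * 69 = -69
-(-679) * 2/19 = 1358/19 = 71.47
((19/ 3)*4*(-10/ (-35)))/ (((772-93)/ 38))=5776/ 14259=0.41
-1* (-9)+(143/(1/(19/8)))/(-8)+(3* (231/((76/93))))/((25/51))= 51573409/30400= 1696.49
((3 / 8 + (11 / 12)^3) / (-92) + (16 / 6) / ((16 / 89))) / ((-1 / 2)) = -2356165 / 79488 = -29.64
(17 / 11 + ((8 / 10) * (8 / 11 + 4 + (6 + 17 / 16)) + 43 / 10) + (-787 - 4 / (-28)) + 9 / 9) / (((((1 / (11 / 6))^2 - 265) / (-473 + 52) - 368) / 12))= 25.17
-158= -158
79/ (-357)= -79/ 357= -0.22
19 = 19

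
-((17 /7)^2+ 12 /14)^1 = -331 /49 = -6.76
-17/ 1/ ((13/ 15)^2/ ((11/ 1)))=-42075/ 169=-248.96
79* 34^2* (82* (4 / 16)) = 1872142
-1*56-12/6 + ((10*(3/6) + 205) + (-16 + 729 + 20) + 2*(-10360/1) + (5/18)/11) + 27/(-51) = -66766307/3366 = -19835.50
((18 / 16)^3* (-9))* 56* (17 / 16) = -780759 / 1024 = -762.46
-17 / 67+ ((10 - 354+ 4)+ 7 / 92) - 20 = -360.18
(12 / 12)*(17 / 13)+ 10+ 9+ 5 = 25.31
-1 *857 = -857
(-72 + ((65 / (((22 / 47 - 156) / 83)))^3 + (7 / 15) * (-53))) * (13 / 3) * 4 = -25491648776557379 / 35155610190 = -725108.98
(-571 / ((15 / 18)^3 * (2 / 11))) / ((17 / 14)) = -9496872 / 2125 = -4469.12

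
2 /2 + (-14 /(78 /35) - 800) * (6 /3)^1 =-62851 /39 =-1611.56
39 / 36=13 / 12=1.08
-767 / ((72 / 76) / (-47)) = 38051.72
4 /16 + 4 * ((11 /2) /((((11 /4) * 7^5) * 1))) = 16839 /67228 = 0.25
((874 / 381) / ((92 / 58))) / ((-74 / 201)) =-36917 / 9398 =-3.93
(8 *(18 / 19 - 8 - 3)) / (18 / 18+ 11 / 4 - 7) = 6112 / 247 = 24.74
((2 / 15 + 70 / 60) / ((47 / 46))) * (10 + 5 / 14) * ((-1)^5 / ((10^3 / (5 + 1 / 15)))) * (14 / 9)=-164749 / 1586250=-0.10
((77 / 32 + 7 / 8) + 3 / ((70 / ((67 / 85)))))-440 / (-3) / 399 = 3.68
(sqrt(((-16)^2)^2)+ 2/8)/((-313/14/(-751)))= 5388425/626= 8607.71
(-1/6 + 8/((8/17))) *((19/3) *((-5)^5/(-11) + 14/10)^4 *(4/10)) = 12961413246949286256/45753125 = 283290228742.83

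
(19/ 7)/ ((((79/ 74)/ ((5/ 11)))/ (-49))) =-49210/ 869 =-56.63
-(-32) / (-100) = -0.32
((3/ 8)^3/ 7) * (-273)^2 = 287469/ 512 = 561.46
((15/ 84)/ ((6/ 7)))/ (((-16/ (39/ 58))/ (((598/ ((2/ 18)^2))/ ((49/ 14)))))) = -1574235/ 12992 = -121.17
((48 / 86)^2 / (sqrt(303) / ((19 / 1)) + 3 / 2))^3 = 152416953324011520 / 1978882720660852111 -8512466162024448 * sqrt(303) / 1978882720660852111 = 0.00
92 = 92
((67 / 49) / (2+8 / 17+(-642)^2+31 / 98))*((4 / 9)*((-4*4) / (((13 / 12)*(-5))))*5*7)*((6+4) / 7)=5831680 / 26780124813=0.00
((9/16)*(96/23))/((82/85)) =2295/943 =2.43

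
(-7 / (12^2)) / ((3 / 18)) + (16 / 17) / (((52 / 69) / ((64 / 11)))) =406919 / 58344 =6.97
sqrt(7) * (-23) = -23 * sqrt(7) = -60.85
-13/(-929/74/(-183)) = -176046/929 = -189.50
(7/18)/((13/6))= 7/39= 0.18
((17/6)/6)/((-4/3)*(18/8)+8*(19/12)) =17/348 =0.05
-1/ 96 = -0.01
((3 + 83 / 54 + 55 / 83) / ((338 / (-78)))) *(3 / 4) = -23305 / 25896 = -0.90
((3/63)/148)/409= 1/1271172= 0.00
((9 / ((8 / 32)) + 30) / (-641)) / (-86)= 33 / 27563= 0.00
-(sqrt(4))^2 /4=-1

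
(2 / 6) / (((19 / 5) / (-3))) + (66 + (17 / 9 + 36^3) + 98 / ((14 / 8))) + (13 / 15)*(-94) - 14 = 39914956 / 855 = 46684.16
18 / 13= 1.38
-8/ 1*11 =-88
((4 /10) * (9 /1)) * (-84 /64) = -189 /40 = -4.72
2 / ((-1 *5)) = -0.40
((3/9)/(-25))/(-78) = 1/5850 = 0.00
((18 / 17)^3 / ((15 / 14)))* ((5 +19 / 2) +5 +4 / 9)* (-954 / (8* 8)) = -32364927 / 98260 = -329.38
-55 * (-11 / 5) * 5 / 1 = 605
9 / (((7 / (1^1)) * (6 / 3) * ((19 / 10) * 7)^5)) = 450000 / 291310571251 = 0.00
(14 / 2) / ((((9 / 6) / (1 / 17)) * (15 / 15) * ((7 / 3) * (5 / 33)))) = 66 / 85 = 0.78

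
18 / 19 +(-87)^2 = 7569.95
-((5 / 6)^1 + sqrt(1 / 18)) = -1.07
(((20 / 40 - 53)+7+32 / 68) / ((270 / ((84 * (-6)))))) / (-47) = -21434 / 11985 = -1.79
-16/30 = -8/15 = -0.53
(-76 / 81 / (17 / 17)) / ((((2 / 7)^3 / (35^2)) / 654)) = -870182425 / 27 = -32228978.70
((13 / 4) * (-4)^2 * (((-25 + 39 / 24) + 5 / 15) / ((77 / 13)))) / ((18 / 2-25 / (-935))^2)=-42442829 / 17096064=-2.48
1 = 1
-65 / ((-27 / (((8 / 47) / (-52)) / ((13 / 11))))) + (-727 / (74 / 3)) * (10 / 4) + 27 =-46.69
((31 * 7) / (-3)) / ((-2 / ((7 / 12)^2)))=10633 / 864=12.31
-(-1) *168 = 168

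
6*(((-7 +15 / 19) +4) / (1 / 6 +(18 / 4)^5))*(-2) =6912 / 480871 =0.01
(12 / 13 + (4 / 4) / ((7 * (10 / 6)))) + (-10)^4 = 4550459 / 455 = 10001.01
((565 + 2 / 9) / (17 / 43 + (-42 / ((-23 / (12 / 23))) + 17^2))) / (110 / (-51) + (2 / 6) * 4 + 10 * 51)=1967137813 / 514520707392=0.00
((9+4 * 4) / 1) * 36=900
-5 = -5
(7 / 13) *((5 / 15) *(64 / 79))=0.15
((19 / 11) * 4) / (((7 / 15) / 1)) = 1140 / 77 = 14.81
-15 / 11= -1.36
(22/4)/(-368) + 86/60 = 15659/11040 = 1.42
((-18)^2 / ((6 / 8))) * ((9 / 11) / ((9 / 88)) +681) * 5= 1488240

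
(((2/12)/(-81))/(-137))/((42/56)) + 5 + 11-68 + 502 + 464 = 91283924/99873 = 914.00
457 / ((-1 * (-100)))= 457 / 100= 4.57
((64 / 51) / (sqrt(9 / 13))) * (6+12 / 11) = 1664 * sqrt(13) / 561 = 10.69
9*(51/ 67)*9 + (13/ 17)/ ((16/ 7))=1129729/ 18224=61.99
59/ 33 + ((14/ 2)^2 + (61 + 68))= 5933/ 33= 179.79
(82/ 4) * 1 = 41/ 2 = 20.50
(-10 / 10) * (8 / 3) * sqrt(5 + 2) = -8 * sqrt(7) / 3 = -7.06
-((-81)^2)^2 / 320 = -43046721 / 320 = -134521.00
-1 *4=-4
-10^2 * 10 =-1000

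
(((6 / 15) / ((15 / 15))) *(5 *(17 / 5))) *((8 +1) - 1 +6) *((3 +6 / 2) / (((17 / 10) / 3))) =1008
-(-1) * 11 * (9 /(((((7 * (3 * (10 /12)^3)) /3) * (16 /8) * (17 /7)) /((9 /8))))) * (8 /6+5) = 152361 /4250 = 35.85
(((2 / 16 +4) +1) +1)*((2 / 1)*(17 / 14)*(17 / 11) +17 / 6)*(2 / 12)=21301 / 3168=6.72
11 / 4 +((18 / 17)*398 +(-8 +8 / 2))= 28571 / 68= 420.16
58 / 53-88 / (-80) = 1163 / 530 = 2.19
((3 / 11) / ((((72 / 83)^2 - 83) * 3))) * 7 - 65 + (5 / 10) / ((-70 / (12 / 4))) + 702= 555800761821 / 872568620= 636.97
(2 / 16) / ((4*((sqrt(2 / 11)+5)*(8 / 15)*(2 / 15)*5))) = 825 / 46592 - 15*sqrt(22) / 46592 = 0.02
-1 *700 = -700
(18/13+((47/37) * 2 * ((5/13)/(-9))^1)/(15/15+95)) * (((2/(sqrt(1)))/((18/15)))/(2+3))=287477/623376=0.46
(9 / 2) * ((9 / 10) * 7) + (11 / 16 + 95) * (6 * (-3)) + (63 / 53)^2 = -190181889 / 112360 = -1692.61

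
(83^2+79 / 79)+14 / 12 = 41347 / 6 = 6891.17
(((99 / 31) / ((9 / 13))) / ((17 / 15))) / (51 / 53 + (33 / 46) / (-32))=55781440 / 12880407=4.33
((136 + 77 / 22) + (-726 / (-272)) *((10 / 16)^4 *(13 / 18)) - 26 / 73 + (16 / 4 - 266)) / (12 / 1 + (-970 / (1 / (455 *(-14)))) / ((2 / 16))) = -29903972291 / 12060747515559936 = -0.00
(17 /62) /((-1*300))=-0.00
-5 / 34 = -0.15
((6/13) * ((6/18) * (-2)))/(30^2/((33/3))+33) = -44/16419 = -0.00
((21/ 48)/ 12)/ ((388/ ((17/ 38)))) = 119/ 2830848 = 0.00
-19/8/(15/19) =-361/120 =-3.01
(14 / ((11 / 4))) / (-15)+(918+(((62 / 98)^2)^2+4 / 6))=291219362563 / 317064055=918.49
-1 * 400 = -400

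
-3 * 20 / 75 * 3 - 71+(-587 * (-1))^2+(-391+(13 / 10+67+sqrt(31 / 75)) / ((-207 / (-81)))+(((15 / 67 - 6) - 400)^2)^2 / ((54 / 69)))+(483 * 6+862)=3 * sqrt(93) / 115+144502442033541500729 / 4171282047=34642213210.81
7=7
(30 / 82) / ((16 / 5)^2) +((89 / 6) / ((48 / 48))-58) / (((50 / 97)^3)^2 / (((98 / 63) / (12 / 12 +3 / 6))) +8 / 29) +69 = -15223551374131122007 / 195638982438430464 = -77.81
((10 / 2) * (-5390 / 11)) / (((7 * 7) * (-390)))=5 / 39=0.13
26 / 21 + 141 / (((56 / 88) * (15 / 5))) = 75.10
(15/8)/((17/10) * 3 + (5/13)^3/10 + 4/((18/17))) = 1482975/7026112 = 0.21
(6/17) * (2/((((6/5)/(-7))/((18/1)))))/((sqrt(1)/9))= -11340/17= -667.06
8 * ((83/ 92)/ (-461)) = -0.02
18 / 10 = 9 / 5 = 1.80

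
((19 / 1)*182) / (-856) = -1729 / 428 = -4.04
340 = 340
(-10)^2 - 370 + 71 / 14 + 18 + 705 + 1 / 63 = 57719 / 126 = 458.09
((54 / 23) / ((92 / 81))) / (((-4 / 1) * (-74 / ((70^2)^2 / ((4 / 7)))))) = 22973068125 / 78292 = 293428.04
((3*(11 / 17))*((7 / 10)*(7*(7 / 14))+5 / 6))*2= 12.75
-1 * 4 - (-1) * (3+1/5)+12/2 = 26/5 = 5.20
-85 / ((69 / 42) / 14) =-16660 / 23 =-724.35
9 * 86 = 774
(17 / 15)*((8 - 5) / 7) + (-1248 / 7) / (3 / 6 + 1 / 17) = -211837 / 665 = -318.55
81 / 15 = 27 / 5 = 5.40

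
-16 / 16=-1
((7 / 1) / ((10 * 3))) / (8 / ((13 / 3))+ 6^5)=91 / 3033360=0.00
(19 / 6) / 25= 19 / 150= 0.13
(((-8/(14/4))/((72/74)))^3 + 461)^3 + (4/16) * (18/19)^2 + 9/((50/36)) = 89936636.49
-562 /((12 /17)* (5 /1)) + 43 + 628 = 15353 /30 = 511.77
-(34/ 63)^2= -1156/ 3969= -0.29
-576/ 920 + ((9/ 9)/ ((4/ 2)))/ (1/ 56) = 3148/ 115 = 27.37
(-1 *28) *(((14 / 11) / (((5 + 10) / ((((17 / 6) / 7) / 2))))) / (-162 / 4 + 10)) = 476 / 30195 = 0.02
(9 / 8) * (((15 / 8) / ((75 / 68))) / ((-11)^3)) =-153 / 106480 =-0.00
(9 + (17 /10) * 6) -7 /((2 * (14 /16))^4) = 31648 /1715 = 18.45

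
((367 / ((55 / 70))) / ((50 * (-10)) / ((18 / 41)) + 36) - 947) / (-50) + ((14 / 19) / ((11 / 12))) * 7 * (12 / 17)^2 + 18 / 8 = 24.00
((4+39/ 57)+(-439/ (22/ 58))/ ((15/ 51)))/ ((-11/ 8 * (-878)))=-16428872/ 5046305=-3.26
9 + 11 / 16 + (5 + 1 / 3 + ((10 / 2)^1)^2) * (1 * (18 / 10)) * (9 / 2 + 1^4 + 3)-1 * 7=37343 / 80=466.79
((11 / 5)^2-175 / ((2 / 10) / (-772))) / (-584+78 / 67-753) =-505.68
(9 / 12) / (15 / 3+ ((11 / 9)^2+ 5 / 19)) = 4617 / 41596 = 0.11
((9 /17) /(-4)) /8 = -9 /544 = -0.02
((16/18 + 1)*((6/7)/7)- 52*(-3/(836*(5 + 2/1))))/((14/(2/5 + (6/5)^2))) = 7291/215061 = 0.03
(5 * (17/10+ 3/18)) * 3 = 28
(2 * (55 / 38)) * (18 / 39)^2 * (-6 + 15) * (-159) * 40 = -113335200 / 3211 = -35295.92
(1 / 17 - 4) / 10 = -67 / 170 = -0.39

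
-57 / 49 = -1.16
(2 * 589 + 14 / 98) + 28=8443 / 7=1206.14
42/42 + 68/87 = 155/87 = 1.78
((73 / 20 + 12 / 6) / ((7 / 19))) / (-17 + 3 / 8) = -226 / 245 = -0.92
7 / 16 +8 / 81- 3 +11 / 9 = -1609 / 1296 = -1.24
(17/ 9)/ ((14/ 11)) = 187/ 126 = 1.48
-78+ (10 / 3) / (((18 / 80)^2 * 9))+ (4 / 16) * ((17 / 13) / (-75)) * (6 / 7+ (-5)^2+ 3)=-704617993 / 9950850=-70.81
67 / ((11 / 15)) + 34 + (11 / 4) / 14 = 77345 / 616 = 125.56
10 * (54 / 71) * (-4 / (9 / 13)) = -3120 / 71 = -43.94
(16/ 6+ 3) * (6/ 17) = 2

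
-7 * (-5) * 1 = 35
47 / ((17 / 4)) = 188 / 17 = 11.06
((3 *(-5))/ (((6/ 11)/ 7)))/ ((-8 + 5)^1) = 385/ 6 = 64.17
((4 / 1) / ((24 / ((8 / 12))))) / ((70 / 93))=31 / 210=0.15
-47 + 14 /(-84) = -283 /6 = -47.17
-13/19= -0.68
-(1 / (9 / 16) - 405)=3629 / 9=403.22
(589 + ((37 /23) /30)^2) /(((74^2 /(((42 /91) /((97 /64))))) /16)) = 35894306432 /68491309575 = 0.52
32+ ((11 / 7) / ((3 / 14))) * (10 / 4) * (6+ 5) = 701 / 3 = 233.67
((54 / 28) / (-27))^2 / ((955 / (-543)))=-543 / 187180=-0.00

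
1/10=0.10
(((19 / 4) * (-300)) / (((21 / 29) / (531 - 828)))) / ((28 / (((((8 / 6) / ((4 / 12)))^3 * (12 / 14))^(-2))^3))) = 363811525 / 474989023199232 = 0.00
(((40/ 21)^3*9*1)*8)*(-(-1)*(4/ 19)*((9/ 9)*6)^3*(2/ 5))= 58982400/ 6517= 9050.54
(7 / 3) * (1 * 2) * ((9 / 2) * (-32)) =-672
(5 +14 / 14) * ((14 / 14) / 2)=3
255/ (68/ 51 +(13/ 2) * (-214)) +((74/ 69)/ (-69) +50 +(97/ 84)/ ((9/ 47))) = 55.83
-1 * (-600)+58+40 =698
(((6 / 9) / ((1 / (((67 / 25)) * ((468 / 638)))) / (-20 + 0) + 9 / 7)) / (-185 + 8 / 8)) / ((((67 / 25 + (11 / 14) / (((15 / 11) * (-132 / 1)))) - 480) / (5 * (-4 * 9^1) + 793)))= 282552051600 / 76529330203043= 0.00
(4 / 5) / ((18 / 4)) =8 / 45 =0.18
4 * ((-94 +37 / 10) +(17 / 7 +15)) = -10202 / 35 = -291.49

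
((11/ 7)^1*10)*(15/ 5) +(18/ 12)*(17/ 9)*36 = 1044/ 7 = 149.14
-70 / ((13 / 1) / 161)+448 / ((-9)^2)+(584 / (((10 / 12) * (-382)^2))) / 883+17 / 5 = -857.99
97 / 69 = 1.41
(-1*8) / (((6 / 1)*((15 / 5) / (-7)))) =28 / 9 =3.11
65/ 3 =21.67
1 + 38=39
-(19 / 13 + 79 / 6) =-1141 / 78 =-14.63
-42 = -42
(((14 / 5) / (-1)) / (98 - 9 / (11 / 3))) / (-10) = 77 / 26275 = 0.00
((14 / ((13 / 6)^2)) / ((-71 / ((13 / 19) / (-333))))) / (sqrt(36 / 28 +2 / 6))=28* sqrt(714) / 11030773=0.00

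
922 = 922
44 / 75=0.59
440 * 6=2640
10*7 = 70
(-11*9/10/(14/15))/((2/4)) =-297/14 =-21.21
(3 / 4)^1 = 0.75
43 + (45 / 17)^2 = 14452 / 289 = 50.01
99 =99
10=10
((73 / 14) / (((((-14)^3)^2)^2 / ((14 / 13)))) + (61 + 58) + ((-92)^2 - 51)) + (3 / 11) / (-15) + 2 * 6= 346340105923327377327 / 40536147348336640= 8543.98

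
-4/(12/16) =-16/3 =-5.33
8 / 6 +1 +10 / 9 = 31 / 9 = 3.44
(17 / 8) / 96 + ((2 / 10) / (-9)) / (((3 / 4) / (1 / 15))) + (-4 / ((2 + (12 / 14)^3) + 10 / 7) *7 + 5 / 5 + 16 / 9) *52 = -3221783321 / 15033600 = -214.31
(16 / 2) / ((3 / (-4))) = -32 / 3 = -10.67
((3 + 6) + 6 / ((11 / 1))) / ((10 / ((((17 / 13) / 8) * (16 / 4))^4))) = 1753941 / 10053472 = 0.17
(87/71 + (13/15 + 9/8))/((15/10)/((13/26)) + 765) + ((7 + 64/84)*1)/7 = 356865601/320624640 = 1.11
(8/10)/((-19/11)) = -44/95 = -0.46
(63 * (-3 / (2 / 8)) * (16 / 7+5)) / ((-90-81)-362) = 5508 / 533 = 10.33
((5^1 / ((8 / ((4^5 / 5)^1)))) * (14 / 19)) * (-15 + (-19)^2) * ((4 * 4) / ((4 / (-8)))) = -19841024 / 19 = -1044264.42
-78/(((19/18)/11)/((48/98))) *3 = -1111968/931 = -1194.38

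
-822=-822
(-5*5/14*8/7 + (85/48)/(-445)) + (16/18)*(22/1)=10996477/627984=17.51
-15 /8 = -1.88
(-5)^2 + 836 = 861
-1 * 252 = -252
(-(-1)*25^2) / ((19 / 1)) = 625 / 19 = 32.89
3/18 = 1/6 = 0.17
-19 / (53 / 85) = -1615 / 53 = -30.47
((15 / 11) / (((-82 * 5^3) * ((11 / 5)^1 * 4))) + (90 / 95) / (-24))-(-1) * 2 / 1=1.96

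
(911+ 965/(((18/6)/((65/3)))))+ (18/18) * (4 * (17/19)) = 1348168/171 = 7884.02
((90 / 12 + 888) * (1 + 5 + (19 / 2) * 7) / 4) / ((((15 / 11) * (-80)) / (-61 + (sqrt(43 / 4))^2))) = 38279043 / 5120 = 7476.38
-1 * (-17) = 17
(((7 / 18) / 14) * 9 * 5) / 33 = 5 / 132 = 0.04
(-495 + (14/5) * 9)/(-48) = 783/80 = 9.79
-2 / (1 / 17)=-34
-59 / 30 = -1.97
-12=-12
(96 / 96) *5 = 5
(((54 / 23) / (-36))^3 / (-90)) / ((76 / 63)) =189 / 73975360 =0.00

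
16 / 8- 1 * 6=-4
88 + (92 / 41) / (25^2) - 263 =-175.00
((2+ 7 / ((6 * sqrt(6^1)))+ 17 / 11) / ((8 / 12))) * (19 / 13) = 133 * sqrt(6) / 312+ 171 / 22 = 8.82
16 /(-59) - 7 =-429 /59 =-7.27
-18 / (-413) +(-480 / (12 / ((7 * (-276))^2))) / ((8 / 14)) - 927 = -107910542673 / 413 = -261284606.96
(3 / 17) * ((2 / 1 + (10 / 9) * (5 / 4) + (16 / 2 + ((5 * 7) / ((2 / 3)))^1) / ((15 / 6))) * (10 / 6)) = 2483 / 306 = 8.11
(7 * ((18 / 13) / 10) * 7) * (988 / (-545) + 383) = 91616427 / 35425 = 2586.21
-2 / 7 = -0.29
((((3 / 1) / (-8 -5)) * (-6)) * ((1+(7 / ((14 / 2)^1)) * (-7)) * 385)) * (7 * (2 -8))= 1746360 / 13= 134335.38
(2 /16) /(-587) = -1 /4696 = -0.00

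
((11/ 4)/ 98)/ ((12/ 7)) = 11/ 672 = 0.02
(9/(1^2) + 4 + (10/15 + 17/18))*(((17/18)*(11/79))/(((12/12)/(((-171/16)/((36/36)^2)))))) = -934439/45504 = -20.54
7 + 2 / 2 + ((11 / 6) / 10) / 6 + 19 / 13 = 44423 / 4680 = 9.49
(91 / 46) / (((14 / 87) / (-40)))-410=-20740 / 23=-901.74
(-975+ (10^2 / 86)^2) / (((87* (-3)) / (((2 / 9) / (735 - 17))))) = 1800275 / 1559245059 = 0.00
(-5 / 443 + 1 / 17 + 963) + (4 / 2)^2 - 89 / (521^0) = 6612576 / 7531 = 878.05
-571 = -571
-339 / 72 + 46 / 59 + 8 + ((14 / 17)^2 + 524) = 216376997 / 409224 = 528.75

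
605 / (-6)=-605 / 6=-100.83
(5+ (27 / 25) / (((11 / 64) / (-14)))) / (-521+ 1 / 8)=182536 / 1145925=0.16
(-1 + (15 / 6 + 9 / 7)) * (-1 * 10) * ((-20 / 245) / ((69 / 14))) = 520 / 1127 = 0.46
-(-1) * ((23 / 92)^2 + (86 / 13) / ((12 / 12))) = 1389 / 208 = 6.68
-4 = -4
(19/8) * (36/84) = 57/56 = 1.02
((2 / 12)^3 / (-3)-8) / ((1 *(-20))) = 1037 / 2592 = 0.40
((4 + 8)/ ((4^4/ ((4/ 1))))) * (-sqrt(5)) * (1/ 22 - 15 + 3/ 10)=1209 * sqrt(5)/ 440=6.14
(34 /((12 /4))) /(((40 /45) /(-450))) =-11475 /2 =-5737.50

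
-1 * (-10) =10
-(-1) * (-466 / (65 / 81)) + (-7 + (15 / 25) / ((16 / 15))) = -610631 / 1040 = -587.15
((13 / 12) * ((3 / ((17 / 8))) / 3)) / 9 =0.06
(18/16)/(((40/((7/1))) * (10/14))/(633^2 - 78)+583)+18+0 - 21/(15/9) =2472842348847/457770185480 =5.40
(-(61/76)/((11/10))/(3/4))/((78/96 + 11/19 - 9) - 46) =9760/537801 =0.02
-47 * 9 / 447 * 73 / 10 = -10293 / 1490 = -6.91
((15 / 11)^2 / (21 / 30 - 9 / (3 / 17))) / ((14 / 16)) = -0.04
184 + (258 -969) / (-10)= 2551 / 10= 255.10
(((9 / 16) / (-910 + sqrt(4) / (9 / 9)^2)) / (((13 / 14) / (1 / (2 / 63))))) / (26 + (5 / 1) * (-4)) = -1323 / 377728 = -0.00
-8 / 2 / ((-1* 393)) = 4 / 393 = 0.01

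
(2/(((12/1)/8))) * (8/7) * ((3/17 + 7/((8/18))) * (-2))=-5776/119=-48.54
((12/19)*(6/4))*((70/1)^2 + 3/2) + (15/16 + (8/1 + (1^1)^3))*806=1923279/152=12653.15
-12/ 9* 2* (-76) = 608/ 3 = 202.67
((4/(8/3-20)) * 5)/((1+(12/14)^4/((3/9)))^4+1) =-0.02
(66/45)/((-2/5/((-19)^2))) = -3971/3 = -1323.67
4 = 4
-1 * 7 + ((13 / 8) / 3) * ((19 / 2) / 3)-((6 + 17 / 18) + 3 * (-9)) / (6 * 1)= -839 / 432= -1.94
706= 706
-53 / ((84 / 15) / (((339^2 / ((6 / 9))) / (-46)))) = 91362195 / 2576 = 35466.69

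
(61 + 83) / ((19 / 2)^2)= 1.60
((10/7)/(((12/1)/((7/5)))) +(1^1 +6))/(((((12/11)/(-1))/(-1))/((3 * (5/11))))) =215/24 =8.96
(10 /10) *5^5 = 3125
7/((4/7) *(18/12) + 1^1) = 49/13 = 3.77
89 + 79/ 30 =2749/ 30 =91.63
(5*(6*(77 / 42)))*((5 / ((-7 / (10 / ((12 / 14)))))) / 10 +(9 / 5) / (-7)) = -2519 / 42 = -59.98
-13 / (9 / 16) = -208 / 9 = -23.11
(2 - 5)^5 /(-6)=81 /2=40.50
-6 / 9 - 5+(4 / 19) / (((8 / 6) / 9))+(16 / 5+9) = 7.95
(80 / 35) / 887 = 16 / 6209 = 0.00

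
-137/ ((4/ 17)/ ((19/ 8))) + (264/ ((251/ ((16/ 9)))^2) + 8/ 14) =-526682242711/ 381030048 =-1382.26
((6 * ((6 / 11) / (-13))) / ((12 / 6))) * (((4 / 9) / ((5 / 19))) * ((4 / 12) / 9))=-152 / 19305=-0.01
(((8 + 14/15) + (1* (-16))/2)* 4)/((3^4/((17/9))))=952/10935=0.09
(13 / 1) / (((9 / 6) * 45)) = 26 / 135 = 0.19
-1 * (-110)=110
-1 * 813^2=-660969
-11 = -11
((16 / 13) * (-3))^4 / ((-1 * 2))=-2654208 / 28561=-92.93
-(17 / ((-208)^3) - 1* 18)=161980433 / 8998912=18.00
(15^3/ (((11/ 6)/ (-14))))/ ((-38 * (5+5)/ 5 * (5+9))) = 10125/ 418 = 24.22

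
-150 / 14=-10.71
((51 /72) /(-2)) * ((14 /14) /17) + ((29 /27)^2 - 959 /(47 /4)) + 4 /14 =-307758235 /3837456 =-80.20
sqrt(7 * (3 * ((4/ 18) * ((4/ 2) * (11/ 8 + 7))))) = sqrt(2814)/ 6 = 8.84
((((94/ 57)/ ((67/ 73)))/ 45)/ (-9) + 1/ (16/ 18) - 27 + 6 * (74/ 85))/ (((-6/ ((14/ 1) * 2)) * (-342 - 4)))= -30414865663/ 109171919880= -0.28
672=672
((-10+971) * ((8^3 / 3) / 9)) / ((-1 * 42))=-246016 / 567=-433.89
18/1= 18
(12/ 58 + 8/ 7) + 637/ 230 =192331/ 46690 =4.12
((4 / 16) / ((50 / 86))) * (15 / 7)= 0.92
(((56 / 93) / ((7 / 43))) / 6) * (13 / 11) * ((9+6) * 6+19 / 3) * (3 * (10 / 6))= 3231020 / 9207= 350.93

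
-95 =-95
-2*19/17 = -38/17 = -2.24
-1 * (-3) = 3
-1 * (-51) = 51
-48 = -48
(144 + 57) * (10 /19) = 2010 /19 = 105.79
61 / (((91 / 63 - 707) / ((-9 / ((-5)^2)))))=4941 / 158750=0.03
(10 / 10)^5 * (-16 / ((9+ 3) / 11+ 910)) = -0.02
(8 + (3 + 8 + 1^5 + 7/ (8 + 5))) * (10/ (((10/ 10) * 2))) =1335/ 13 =102.69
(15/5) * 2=6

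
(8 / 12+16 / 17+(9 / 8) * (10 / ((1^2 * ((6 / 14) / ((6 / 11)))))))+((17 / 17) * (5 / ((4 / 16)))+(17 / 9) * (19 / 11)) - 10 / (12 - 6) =126299 / 3366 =37.52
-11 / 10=-1.10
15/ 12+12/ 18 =23/ 12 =1.92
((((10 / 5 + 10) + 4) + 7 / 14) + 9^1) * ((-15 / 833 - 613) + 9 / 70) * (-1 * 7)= 109400.76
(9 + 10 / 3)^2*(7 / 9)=9583 / 81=118.31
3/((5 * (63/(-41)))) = -41/105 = -0.39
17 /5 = 3.40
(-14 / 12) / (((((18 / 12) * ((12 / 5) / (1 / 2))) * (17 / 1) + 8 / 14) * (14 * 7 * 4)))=-5 / 206592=-0.00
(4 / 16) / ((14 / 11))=11 / 56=0.20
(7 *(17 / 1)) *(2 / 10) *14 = 333.20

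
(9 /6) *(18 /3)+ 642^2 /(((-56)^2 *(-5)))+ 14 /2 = -40321 /3920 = -10.29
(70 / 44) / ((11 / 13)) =1.88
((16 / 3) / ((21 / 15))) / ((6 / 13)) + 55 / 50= 5893 / 630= 9.35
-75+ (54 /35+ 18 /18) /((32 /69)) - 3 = -81219 /1120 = -72.52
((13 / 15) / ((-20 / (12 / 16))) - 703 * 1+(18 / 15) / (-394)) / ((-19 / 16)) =55399201 / 93575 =592.03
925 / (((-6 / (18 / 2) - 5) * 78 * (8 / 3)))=-2775 / 3536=-0.78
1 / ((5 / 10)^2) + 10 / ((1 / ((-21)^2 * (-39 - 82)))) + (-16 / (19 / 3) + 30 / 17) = -172354984 / 323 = -533606.76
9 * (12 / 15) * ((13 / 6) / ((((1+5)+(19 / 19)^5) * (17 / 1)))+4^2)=68622 / 595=115.33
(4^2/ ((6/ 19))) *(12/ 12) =152/ 3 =50.67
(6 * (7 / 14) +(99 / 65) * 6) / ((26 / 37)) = 17.27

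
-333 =-333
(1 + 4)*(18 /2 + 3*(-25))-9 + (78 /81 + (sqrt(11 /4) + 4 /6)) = -9109 /27 + sqrt(11) /2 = -335.71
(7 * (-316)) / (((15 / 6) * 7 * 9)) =-632 / 45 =-14.04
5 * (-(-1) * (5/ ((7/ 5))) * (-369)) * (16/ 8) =-92250/ 7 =-13178.57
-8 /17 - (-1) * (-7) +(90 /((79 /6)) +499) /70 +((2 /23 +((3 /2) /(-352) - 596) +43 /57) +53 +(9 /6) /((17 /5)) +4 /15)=-7833512530243 /14460994240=-541.70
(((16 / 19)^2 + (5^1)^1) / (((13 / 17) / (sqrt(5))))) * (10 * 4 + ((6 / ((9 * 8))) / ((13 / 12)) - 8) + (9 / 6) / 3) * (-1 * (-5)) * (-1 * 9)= -1335435255 * sqrt(5) / 122018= -24472.82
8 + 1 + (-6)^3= -207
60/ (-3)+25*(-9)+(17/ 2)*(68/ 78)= -9266/ 39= -237.59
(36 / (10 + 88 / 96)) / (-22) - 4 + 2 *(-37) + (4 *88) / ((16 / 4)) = 14194 / 1441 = 9.85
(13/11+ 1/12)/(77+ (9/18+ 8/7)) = 1169/72666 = 0.02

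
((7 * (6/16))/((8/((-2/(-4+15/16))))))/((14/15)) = 45/196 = 0.23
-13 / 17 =-0.76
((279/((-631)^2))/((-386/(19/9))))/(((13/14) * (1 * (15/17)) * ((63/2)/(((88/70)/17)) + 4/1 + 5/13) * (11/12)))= -2242912/189162215922165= -0.00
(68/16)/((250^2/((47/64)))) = 799/16000000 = 0.00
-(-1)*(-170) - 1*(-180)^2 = -32570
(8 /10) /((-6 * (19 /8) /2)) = -32 /285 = -0.11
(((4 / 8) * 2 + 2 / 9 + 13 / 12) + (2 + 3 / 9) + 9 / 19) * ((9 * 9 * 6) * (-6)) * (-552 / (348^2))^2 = -16649217 / 53753356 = -0.31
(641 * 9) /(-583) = -5769 /583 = -9.90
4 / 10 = 2 / 5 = 0.40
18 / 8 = 9 / 4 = 2.25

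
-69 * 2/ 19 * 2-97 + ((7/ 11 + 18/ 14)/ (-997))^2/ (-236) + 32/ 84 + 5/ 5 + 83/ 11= -2033506707939989/ 19819771091043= -102.60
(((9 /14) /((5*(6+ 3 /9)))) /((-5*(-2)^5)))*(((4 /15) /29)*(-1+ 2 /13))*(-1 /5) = 99 /501410000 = 0.00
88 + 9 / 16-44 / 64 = 703 / 8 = 87.88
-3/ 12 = -1/ 4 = -0.25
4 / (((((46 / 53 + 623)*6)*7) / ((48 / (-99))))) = -1696 / 22914045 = -0.00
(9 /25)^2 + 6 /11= 0.68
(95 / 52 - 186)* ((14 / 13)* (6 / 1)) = -201117 / 169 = -1190.04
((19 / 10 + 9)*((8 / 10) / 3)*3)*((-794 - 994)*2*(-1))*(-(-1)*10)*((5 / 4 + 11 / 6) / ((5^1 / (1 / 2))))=96146.72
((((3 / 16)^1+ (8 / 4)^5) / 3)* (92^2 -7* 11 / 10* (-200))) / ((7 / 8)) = 2576030 / 21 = 122668.10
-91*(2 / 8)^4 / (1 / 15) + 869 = 221099 / 256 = 863.67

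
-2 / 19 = -0.11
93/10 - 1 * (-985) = 9943/10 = 994.30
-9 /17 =-0.53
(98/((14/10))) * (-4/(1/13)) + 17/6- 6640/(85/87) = -1064207/102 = -10433.40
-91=-91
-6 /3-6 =-8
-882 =-882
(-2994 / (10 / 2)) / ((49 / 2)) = -5988 / 245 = -24.44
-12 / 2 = -6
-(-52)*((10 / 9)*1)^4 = 520000 / 6561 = 79.26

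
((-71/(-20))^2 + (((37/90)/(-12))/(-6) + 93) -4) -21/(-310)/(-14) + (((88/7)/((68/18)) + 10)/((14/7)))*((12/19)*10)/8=106.86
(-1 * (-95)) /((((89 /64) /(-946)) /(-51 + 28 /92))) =6706458880 /2047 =3276237.85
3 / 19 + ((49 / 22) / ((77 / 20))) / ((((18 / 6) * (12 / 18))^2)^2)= 3569 / 18392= 0.19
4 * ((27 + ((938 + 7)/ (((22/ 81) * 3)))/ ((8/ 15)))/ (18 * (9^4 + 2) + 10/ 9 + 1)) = 3487293/ 46781900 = 0.07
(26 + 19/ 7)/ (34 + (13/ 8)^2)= 192/ 245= 0.78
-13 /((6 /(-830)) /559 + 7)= -3015805 /1623892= -1.86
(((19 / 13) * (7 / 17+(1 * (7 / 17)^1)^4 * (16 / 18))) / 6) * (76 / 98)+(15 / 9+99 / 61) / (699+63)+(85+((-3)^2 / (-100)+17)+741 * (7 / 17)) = 407.11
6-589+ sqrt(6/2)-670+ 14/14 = -1252+ sqrt(3) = -1250.27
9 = 9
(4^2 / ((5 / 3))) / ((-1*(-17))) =48 / 85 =0.56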